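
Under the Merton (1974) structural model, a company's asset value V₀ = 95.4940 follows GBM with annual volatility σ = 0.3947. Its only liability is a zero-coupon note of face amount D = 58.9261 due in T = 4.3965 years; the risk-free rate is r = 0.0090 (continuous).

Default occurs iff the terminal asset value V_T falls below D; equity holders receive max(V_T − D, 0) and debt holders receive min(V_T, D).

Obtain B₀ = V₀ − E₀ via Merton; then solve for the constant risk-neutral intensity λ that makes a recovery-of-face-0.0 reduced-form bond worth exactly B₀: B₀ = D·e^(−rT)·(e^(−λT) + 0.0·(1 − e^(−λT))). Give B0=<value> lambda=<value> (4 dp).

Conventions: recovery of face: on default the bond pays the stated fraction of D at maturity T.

Equity is a call on the firm's assets struck at D = 58.9261:
d₁ = [ln(V₀/D) + (r + σ²/2)T] / (σ√T)
   = [ln(95.4940/58.9261) + (0.0090 + 0.5·0.3947²)·4.3965] / (0.3947·√4.3965)
   = [0.482779 + 0.382030] / 0.827600 = 1.044960
d₂ = d₁ − σ√T = 1.044960 − 0.827600 = 0.217359
N(d₁) = 0.851979,  N(d₂) = 0.586036,  e^(−rT) = 0.961204
E₀ = V₀·N(d₁) − D·e^(−rT)·N(d₂)
   = 95.4940·0.851979 − 58.9261·0.961204·0.586036 = 48.165826
B₀ = V₀ − E₀ = 95.4940 − 48.165826 = 47.328174
e^(−λT) = (B₀·e^(rT)/D − 0)/(1 − 0) = (47.3282·1.040362/58.9261 − 0)/1 = 0.83559661
λ = −ln(0.83559661)/4.3965 = 0.040853

B0=47.3282 lambda=0.0409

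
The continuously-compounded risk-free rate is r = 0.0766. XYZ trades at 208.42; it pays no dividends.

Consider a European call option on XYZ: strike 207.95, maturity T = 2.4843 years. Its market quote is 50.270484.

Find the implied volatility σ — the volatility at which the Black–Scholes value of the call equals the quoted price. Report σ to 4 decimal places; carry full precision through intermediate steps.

At σ = 0.2393 the Black–Scholes value reproduces the quote:
σ√T = 0.2393·√2.4843 = 0.377177
d₁ = (ln(S/K) + (r+σ²/2)T) / (σ√T) = (ln(208.42/207.95) + (0.0766+0.2393²/2)·2.4843) / 0.377177 = (0.002258 + 0.261428) / 0.377177 = 0.699105
d₂ = d₁ − σ√T = 0.699105 − 0.377177 = 0.321929
e^{−rT} = 0.826713
N(d₁) = 0.757757,  N(d₂) = 0.626247
V = S·N(d₁) − K·e^{−rT}·N(d₂) = 157.931678 − 107.661194 = 50.270484 (the observed quote) — the price is monotone increasing in volatility, hence this σ is the only solution

sigma = 0.2393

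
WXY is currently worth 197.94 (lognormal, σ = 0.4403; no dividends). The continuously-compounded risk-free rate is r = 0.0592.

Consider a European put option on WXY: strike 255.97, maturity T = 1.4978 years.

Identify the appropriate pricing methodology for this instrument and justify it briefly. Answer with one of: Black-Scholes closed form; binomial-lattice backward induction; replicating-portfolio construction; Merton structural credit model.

Key observation: a European-exercise option on WXY struck at 255.97 — a GBM underlying with constant parameters — admits an analytic price: the data contain no early exercise, no discrete tree, no debt structure.

framework: Black-Scholes closed form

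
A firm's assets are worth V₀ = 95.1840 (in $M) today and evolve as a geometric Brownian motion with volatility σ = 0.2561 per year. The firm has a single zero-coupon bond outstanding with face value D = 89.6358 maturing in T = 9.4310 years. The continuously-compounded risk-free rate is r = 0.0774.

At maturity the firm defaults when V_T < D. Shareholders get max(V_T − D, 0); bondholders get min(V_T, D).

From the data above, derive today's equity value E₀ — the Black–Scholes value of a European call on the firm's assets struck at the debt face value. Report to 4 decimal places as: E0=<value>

E0=55.9526

Equity is a call on the firm's assets struck at D = 89.6358:
d₁ = [ln(V₀/D) + (r + σ²/2)T] / (σ√T)
   = [ln(95.1840/89.6358) + (0.0774 + 0.5·0.2561²)·9.4310] / (0.2561·√9.4310)
   = [0.060057 + 1.039236] / 0.786481 = 1.397735
d₂ = d₁ − σ√T = 1.397735 − 0.786481 = 0.611254
N(d₁) = 0.918904,  N(d₂) = 0.729484,  e^(−rT) = 0.481929
E₀ = V₀·N(d₁) − D·e^(−rT)·N(d₂)
   = 95.1840·0.918904 − 89.6358·0.481929·0.729484 = 55.952633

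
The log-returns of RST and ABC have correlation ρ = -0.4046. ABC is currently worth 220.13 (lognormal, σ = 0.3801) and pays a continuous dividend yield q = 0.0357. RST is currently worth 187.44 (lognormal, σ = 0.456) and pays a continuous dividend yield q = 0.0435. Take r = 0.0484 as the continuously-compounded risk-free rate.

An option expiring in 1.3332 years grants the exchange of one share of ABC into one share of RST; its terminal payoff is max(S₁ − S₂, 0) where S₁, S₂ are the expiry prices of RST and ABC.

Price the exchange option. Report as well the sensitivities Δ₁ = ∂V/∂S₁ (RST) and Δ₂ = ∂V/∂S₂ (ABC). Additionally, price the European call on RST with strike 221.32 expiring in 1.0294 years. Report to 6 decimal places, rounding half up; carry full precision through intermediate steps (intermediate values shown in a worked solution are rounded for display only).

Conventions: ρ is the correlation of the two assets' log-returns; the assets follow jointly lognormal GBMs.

σ_eff = √(σ₁² + σ₂² − 2ρσ₁σ₂) = √(0.456² + 0.3801² − 2·-0.4046·0.456·0.3801) = 0.701902
d₁ = (ln(S₁/S₂) + (q₂ − q₁ + σ_eff²/2)T) / (σ_eff√T) = (ln(187.44/220.13) + (0.0357 − 0.0435 + 0.246334)·1.3332) / 0.810447 = 0.194033
d₂ = d₁ − σ_eff√T = 0.194033 − 0.810447 = -0.616414
N(d₁) = 0.576925,  N(d₂) = 0.268811
V = S₁·e^{−q₁T}·N(d₁) − S₂·e^{−q₂T}·N(d₂) = 102.045785 − 56.422923 = 45.622862
Δ₁ = e^{−q₁T}·N(d₁) = 0.544418;  Δ₂ = −e^{−q₂T}·N(d₂) = -0.256316
[vanilla: RST call K=221.32]
σ√T = 0.456·√1.0294 = 0.462655
d₁ = (ln(S/K) + (r−q+σ²/2)T) / (σ√T) = (ln(187.44/221.32) + (0.0484−0.0435+0.456²/2)·1.0294) / 0.462655 = (-0.166151 + 0.112069) / 0.462655 = -0.116895
d₂ = d₁ − σ√T = -0.116895 − 0.462655 = -0.579550
e^{−rT} = 0.951398
e^{−qT} = 0.956209
N(d₁) = 0.453472,  N(d₂) = 0.281109
price = S·e^{−qT}·N(d₁) − K·e^{−rT}·N(d₂) = 81.276519 − 59.191283 = 22.085236

exchange price = 45.622862
Δ1 = 0.544418
Δ2 = -0.256316
price(RST call K=221.32) = 22.085236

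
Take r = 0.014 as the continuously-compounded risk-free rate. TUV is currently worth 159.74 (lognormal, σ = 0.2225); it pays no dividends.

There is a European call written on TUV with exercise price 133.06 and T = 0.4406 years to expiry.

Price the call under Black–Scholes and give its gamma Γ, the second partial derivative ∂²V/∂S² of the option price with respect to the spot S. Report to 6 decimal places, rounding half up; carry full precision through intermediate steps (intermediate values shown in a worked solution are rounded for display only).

price = 28.517780
Γ = 0.006771

σ√T = 0.2225·√0.4406 = 0.147690
d₁ = (ln(S/K) + (r+σ²/2)T) / (σ√T) = (ln(159.74/133.06) + (0.014+0.2225²/2)·0.4406) / 0.147690 = (0.182747 + 0.017075) / 0.147690 = 1.352979
d₂ = d₁ − σ√T = 1.352979 − 0.147690 = 1.205288
e^{−rT} = 0.993851
N(d₁) = 0.911969,  N(d₂) = 0.885954
Call price V = S·N(d₁) − K·e^{−rT}·N(d₂) = 145.677894 − 117.160114 = 28.517780
φ(d₁) = (1/√(2π))·e^{−d₁²/2} = 0.159739
Γ = φ(d₁) / (S·σ·√T) = 0.006771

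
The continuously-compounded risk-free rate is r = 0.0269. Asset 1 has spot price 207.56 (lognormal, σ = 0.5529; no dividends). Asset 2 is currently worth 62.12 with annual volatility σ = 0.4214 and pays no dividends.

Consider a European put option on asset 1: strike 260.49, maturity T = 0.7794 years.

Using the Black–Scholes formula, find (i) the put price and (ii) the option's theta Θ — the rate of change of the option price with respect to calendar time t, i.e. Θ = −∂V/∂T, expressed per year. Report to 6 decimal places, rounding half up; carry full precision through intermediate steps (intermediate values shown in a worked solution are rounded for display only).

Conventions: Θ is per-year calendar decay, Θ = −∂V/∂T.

σ√T = 0.5529·√0.7794 = 0.488120
d₁ = (ln(S/K) + (r+σ²/2)T) / (σ√T) = (ln(207.56/260.49) + (0.0269+0.5529²/2)·0.7794) / 0.488120 = (-0.227144 + 0.140097) / 0.488120 = -0.178332
d₂ = d₁ − σ√T = -0.178332 − 0.488120 = -0.666452
e^{−rT} = 0.979252
N(−d₁) = 0.570769,  N(−d₂) = 0.747439
Put price V = K·e^{−rT}·N(−d₂) − S·N(−d₁) = 190.660812 − 118.468794 = 72.192018
φ(d₁) = (1/√(2π))·e^{−d₁²/2} = 0.392649
Θ = −S·φ(d₁)·σ/(2√T) + r·K·e^{−rT}·N(−d₂) = −25.520215 + 5.128776 = -20.391439

price = 72.192018
Θ = -20.391439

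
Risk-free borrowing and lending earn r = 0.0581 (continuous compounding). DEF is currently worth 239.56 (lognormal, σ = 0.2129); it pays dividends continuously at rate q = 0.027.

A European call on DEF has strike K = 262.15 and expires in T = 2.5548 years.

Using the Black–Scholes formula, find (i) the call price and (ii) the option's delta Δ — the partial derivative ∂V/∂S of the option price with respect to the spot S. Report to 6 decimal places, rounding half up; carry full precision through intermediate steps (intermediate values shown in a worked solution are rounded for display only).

σ√T = 0.2129·√2.5548 = 0.340294
d₁ = (ln(S/K) + (r−q+σ²/2)T) / (σ√T) = (ln(239.56/262.15) + (0.0581−0.027+0.2129²/2)·2.5548) / 0.340294 = (-0.090113 + 0.137354) / 0.340294 = 0.138825
d₂ = d₁ − σ√T = 0.138825 − 0.340294 = -0.201469
e^{−rT} = 0.862057
e^{−qT} = 0.933346
N(d₁) = 0.555206,  N(d₂) = 0.420166
Call price V = S·e^{−qT}·N(d₁) − K·e^{−rT}·N(d₂) = 124.139735 − 94.952571 = 29.187164
Δ = e^{−qT}·N(d₁) = 0.518199

price = 29.187164
Δ = 0.518199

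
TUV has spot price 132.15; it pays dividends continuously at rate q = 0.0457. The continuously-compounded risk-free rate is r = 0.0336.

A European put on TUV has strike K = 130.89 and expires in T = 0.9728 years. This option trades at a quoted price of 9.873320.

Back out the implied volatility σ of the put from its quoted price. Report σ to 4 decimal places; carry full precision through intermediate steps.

sigma = 0.1958

At σ = 0.1958 the Black–Scholes value reproduces the quote:
σ√T = 0.1958·√0.9728 = 0.193119
d₁ = (ln(S/K) + (r−q+σ²/2)T) / (σ√T) = (ln(132.15/130.89) + (0.0336−0.0457+0.1958²/2)·0.9728) / 0.193119 = (0.009580 + 0.006877) / 0.193119 = 0.085217
d₂ = d₁ − σ√T = 0.085217 − 0.193119 = -0.107902
e^{−rT} = 0.967842
e^{−qT} = 0.956517
N(−d₁) = 0.466045,  N(−d₂) = 0.542963
V = K·e^{−rT}·N(−d₂) − S·e^{−qT}·N(−d₁) = 68.783080 − 58.909760 = 9.873320 (matching the quote); vega is positive throughout, so no other σ reproduces this price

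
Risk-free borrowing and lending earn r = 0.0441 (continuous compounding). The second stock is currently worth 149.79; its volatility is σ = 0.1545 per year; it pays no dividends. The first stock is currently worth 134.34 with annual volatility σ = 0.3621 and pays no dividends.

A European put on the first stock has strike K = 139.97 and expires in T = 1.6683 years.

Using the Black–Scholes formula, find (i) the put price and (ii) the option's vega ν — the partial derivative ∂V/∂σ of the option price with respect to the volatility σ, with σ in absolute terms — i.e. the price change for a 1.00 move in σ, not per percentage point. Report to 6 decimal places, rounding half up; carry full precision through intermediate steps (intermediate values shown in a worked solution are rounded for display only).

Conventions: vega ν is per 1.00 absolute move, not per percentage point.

price = 22.350699
ν = 66.109953

σ√T = 0.3621·√1.6683 = 0.467698
d₁ = (ln(S/K) + (r+σ²/2)T) / (σ√T) = (ln(134.34/139.97) + (0.0441+0.3621²/2)·1.6683) / 0.467698 = (-0.041054 + 0.182943) / 0.467698 = 0.303376
d₂ = d₁ − σ√T = 0.303376 − 0.467698 = -0.164322
e^{−rT} = 0.929069
N(−d₁) = 0.380802,  N(−d₂) = 0.565261
Put price V = K·e^{−rT}·N(−d₂) − S·N(−d₁) = 73.507574 − 51.156875 = 22.350699
φ(d₁) = (1/√(2π))·e^{−d₁²/2} = 0.381000
ν = S·φ(d₁)·√T = 66.109953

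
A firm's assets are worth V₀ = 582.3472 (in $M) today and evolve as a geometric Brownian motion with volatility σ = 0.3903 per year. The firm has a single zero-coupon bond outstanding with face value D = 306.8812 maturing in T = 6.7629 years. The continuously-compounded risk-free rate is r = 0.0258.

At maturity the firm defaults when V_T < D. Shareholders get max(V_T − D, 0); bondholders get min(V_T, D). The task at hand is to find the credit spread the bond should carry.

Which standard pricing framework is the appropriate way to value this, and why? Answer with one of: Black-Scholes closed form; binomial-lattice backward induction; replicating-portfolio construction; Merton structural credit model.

Key observation: the data describe a firm's assets (V₀ = 582.3472, GBM) and a single zero-coupon debt of face 306.8812, so credit quantities follow from equity-as-call in the structural model.

framework: Merton structural credit model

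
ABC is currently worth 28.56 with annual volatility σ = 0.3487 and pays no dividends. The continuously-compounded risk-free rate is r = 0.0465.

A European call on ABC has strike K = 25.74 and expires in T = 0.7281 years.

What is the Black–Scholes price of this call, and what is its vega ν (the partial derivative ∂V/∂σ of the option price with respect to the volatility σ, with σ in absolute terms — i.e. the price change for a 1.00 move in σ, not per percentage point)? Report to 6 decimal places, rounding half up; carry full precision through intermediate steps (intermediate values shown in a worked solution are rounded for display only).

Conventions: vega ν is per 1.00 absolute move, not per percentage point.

σ√T = 0.3487·√0.7281 = 0.297541
d₁ = (ln(S/K) + (r+σ²/2)T) / (σ√T) = (ln(28.56/25.74) + (0.0465+0.3487²/2)·0.7281) / 0.297541 = (0.103961 + 0.078122) / 0.297541 = 0.611959
d₂ = d₁ − σ√T = 0.611959 − 0.297541 = 0.314417
e^{−rT} = 0.966710
N(d₁) = 0.729717,  N(d₂) = 0.623398
Call price V = S·N(d₁) − K·e^{−rT}·N(d₂) = 20.840730 − 15.512083 = 5.328647
φ(d₁) = (1/√(2π))·e^{−d₁²/2} = 0.330819
ν = S·φ(d₁)·√T = 8.062015

price = 5.328647
ν = 8.062015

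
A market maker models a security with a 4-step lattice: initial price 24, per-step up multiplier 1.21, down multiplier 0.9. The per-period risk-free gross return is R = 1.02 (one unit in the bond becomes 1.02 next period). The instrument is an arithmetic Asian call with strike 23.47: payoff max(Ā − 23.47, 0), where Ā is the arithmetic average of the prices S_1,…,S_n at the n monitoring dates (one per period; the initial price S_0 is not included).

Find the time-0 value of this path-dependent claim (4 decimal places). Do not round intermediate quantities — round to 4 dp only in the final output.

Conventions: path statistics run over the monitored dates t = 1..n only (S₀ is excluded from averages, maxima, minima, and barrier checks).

With p* = (R−d)/(u−d) = 0.3871, sum probability × payoff across the paths and divide by R^4.
Enumerate all 2^4 = 16 price paths (U = up ×1.21, D = down ×0.9); each path with k up-moves has probability p*^k·(1−p*)^(4−k).
DDDD: Ā=18.5706, payoff=0.0000, prob=0.141113
UDDD: Ā=24.9671, payoff=1.4971, prob=0.089124
DUDD: Ā=23.1071, payoff=0.0000, prob=0.089124
UUDD: Ā=31.0663, payoff=7.5963, prob=0.056289
DDUD: Ā=21.4331, payoff=0.0000, prob=0.089124
UDUD: Ā=28.8157, payoff=5.3457, prob=0.056289
DUUD: Ā=26.9557, payoff=3.4857, prob=0.056289
UUUD: Ā=36.2404, payoff=12.7704, prob=0.035551
DDDU: Ā=19.9265, payoff=0.0000, prob=0.089124
UDDU: Ā=26.7901, payoff=3.3201, prob=0.056289
DUDU: Ā=24.9301, payoff=1.4601, prob=0.056289
UUDU: Ā=33.5172, payoff=10.0472, prob=0.035551
DDUU: Ā=23.2561, payoff=0.0000, prob=0.056289
UDUU: Ā=31.2666, payoff=7.7966, prob=0.035551
DUUU: Ā=29.4066, payoff=5.9366, prob=0.035551
UUUU: Ā=39.5355, payoff=16.0655, prob=0.022453
Price = Σ prob·payoff / R^4 = 2.987330 / 1.082432 = 2.7598

price = 2.7598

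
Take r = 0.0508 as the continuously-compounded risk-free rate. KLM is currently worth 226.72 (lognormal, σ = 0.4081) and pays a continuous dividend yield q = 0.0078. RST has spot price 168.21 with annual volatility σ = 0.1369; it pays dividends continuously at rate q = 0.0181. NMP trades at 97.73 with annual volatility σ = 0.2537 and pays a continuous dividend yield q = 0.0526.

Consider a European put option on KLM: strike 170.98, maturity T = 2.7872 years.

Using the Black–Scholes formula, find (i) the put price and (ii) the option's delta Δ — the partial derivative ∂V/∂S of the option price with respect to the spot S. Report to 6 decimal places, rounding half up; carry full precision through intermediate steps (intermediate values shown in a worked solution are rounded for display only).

σ√T = 0.4081·√2.7872 = 0.681319
d₁ = (ln(S/K) + (r−q+σ²/2)T) / (σ√T) = (ln(226.72/170.98) + (0.0508−0.0078+0.4081²/2)·2.7872) / 0.681319 = (0.282169 + 0.351948) / 0.681319 = 0.930719
d₂ = d₁ − σ√T = 0.930719 − 0.681319 = 0.249400
e^{−rT} = 0.867977
e^{−qT} = 0.978494
N(−d₁) = 0.175999,  N(−d₂) = 0.401526
Put price V = K·e^{−rT}·N(−d₂) − S·e^{−qT}·N(−d₁) = 59.589141 − 39.044475 = 20.544666
Δ = −e^{−qT}·N(−d₁) = -0.172215

price = 20.544666
Δ = -0.172215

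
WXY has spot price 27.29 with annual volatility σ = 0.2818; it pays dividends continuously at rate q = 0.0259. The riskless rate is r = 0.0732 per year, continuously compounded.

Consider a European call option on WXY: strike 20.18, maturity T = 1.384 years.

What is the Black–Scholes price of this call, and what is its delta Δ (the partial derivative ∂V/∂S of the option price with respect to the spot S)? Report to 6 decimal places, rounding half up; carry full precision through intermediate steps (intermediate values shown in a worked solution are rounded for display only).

price = 8.579686
Δ = 0.866968

σ√T = 0.2818·√1.384 = 0.331519
d₁ = (ln(S/K) + (r−q+σ²/2)T) / (σ√T) = (ln(27.29/20.18) + (0.0732−0.0259+0.2818²/2)·1.384) / 0.331519 = (0.301828 + 0.120416) / 0.331519 = 1.273663
d₂ = d₁ − σ√T = 1.273663 − 0.331519 = 0.942144
e^{−rT} = 0.903654
e^{−qT} = 0.964789
N(d₁) = 0.898609,  N(d₂) = 0.826940
Call price V = S·e^{−qT}·N(d₁) − K·e^{−rT}·N(d₂) = 23.659554 − 15.079868 = 8.579686
Δ = e^{−qT}·N(d₁) = 0.866968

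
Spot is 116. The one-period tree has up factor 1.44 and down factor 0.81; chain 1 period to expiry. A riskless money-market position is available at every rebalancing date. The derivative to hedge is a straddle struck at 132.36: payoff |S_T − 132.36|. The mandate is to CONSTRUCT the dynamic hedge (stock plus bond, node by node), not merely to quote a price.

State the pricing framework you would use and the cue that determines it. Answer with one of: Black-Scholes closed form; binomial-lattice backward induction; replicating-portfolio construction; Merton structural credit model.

framework: replicating-portfolio construction

Key observation: what is demanded is not a single number but the (Δ, B) position at each node of the 1.44/0.81 tree starting at 116; constructing those positions is the replicating-portfolio method.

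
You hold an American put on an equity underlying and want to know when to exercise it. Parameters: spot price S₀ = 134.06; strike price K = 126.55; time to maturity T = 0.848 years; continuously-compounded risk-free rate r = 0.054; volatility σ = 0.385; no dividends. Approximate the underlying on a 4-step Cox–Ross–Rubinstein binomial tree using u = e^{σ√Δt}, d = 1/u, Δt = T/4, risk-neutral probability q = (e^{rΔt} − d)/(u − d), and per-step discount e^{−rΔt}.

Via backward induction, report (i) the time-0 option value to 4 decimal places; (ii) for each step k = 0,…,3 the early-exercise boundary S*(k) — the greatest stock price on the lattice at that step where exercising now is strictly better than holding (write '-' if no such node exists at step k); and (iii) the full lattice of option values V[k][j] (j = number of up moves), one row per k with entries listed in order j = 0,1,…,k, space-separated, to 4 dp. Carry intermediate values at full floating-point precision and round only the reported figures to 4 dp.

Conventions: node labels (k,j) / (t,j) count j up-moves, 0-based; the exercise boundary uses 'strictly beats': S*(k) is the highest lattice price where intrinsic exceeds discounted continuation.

price = 12.3913
boundary = - - 94.0431 78.7663
tree:
12.3913
20.4680 4.2131
32.5069 8.3252 0.0000
47.7837 16.4507 0.0000 0.0000
60.5788 32.5069 0.0000 0.0000 0.0000

params: Δt=0.21200 u=1.19395 d=0.83756 q=0.48811 e^(-rΔt)=0.98862
t_4 payoffs: 60.5788 32.5069 0.0000 0.0000 0.0000
t_3: node(3,0) S=78.7663 payoff=47.7837 vs cont=46.3432 → 47.7837 [stop]  node(3,1) S=112.2827 payoff=14.2673 vs cont=16.4507 → 16.4507 [wait]  node(3,2) S=160.0610 payoff=0.0000 vs cont=0.0000 → 0.0000 [wait]  node(3,3) S=228.1696 payoff=0.0000 vs cont=0.0000 → 0.0000 [wait]  ⇒ S*(3)=78.7663
t_2: node(2,0) S=94.0431 payoff=32.5069 vs cont=32.1201 → 32.5069 [stop]  node(2,1) S=134.0600 payoff=0.0000 vs cont=8.3252 → 8.3252 [wait]  node(2,2) S=191.1048 payoff=0.0000 vs cont=0.0000 → 0.0000 [wait]  ⇒ S*(2)=94.0431
t_1: node(1,0) S=112.2827 payoff=14.2673 vs cont=20.4680 → 20.4680 [wait]  node(1,1) S=160.0610 payoff=0.0000 vs cont=4.2131 → 4.2131 [wait]  ⇒ S*(1)=-
t_0: node(0,0) S=134.0600 payoff=0.0000 vs cont=12.3913 → 12.3913 [wait]  ⇒ S*(0)=-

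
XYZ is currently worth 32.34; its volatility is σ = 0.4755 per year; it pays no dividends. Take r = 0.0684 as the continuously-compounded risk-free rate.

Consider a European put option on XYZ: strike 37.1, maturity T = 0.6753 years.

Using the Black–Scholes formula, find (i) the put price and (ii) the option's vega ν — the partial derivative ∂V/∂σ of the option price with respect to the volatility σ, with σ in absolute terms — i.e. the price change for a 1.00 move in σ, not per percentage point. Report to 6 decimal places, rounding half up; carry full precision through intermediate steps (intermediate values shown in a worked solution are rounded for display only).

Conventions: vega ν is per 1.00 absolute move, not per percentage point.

σ√T = 0.4755·√0.6753 = 0.390750
d₁ = (ln(S/K) + (r+σ²/2)T) / (σ√T) = (ln(32.34/37.1) + (0.0684+0.4755²/2)·0.6753) / 0.390750 = (-0.137312 + 0.122533) / 0.390750 = -0.037822
d₂ = d₁ − σ√T = -0.037822 − 0.390750 = -0.428572
e^{−rT} = 0.954860
N(−d₁) = 0.515085,  N(−d₂) = 0.665883
Put price V = K·e^{−rT}·N(−d₂) − S·N(−d₁) = 23.589093 − 16.657852 = 6.931240
φ(d₁) = (1/√(2π))·e^{−d₁²/2} = 0.398657
ν = S·φ(d₁)·√T = 10.594680

price = 6.931240
ν = 10.594680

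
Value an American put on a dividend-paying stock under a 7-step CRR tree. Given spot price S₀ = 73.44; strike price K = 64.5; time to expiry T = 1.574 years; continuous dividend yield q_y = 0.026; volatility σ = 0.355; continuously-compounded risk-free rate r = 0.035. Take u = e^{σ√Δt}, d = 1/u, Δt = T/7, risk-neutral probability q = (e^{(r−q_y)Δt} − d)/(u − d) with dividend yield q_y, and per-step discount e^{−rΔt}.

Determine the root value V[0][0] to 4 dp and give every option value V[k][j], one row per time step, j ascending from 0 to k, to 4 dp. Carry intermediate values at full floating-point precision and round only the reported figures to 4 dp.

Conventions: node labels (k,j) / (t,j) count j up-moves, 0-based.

price = 7.5587
tree:
7.5587
10.9219 3.8024
15.3396 6.0048 1.3231
20.8081 9.2838 2.3192 0.1950
27.0459 13.9569 4.0437 0.3667 0.0000
32.8487 20.1791 7.0069 0.6895 0.0000 0.0000
37.7525 27.0459 12.0535 1.2966 0.0000 0.0000 0.0000
41.8965 32.8487 20.1791 2.4382 0.0000 0.0000 0.0000 0.0000

Δt=0.22486  u=1.18334  d=0.84507  q=0.46400  discount=0.99216
step 7 (expiry): payoffs max(K−S,0) = 41.8965 32.8487 20.1791 2.4382 0.0000 0.0000 0.0000 0.0000
k=6: (k=6,j=0): S=26.7475, K−S=37.7525, hold=37.4028 ⇒ V=37.7525 exercise | (k=6,j=1): S=37.4541, K−S=27.0459, hold=26.7586 ⇒ V=27.0459 exercise | (k=6,j=2): S=52.4465, K−S=12.0535, hold=11.8536 ⇒ V=12.0535 exercise | (k=6,j=3): S=73.4400, K−S=0.0000, hold=1.2966 ⇒ V=1.2966 continue | (k=6,j=4): S=102.8369, K−S=0.0000, hold=0.0000 ⇒ V=0.0000 continue | (k=6,j=5): S=144.0010, K−S=0.0000, hold=0.0000 ⇒ V=0.0000 continue | (k=6,j=6): S=201.6424, K−S=0.0000, hold=0.0000 ⇒ V=0.0000 continue
k=5: (k=5,j=0): S=31.6513, K−S=32.8487, hold=32.5276 ⇒ V=32.8487 exercise | (k=5,j=1): S=44.3209, K−S=20.1791, hold=19.9319 ⇒ V=20.1791 exercise | (k=5,j=2): S=62.0618, K−S=2.4382, hold=7.0069 ⇒ V=7.0069 continue | (k=5,j=3): S=86.9042, K−S=0.0000, hold=0.6895 ⇒ V=0.6895 continue | (k=5,j=4): S=121.6907, K−S=0.0000, hold=0.0000 ⇒ V=0.0000 continue | (k=5,j=5): S=170.4016, K−S=0.0000, hold=0.0000 ⇒ V=0.0000 continue
k=4: (k=4,j=0): S=37.4541, K−S=27.0459, hold=26.7586 ⇒ V=27.0459 exercise | (k=4,j=1): S=52.4465, K−S=12.0535, hold=13.9569 ⇒ V=13.9569 continue | (k=4,j=2): S=73.4400, K−S=0.0000, hold=4.0437 ⇒ V=4.0437 continue | (k=4,j=3): S=102.8369, K−S=0.0000, hold=0.3667 ⇒ V=0.3667 continue | (k=4,j=4): S=144.0010, K−S=0.0000, hold=0.0000 ⇒ V=0.0000 continue
k=3: (k=3,j=0): S=44.3209, K−S=20.1791, hold=20.8081 ⇒ V=20.8081 continue | (k=3,j=1): S=62.0618, K−S=2.4382, hold=9.2838 ⇒ V=9.2838 continue | (k=3,j=2): S=86.9042, K−S=0.0000, hold=2.3192 ⇒ V=2.3192 continue | (k=3,j=3): S=121.6907, K−S=0.0000, hold=0.1950 ⇒ V=0.1950 continue
k=2: (k=2,j=0): S=52.4465, K−S=12.0535, hold=15.3396 ⇒ V=15.3396 continue | (k=2,j=1): S=73.4400, K−S=0.0000, hold=6.0048 ⇒ V=6.0048 continue | (k=2,j=2): S=102.8369, K−S=0.0000, hold=1.3231 ⇒ V=1.3231 continue
k=1: (k=1,j=0): S=62.0618, K−S=2.4382, hold=10.9219 ⇒ V=10.9219 continue | (k=1,j=1): S=86.9042, K−S=0.0000, hold=3.8024 ⇒ V=3.8024 continue
k=0: (k=0,j=0): S=73.4400, K−S=0.0000, hold=7.5587 ⇒ V=7.5587 continue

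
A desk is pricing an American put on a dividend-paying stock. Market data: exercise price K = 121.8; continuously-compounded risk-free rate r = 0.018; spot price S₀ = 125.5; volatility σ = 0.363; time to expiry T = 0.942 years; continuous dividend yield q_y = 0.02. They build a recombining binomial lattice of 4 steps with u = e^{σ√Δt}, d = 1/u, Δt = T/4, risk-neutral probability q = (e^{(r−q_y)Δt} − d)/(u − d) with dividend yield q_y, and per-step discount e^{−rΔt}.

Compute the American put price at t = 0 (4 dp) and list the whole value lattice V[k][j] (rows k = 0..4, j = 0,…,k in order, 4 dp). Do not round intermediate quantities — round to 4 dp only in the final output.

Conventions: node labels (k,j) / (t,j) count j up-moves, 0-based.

Δt=0.23550  u=1.19263  d=0.83849  q=0.45474  discount=0.99577
step 4 (expiry): payoffs max(K−S,0) = 59.7665 33.5662 0.0000 0.0000 0.0000
k=3: (k=3,j=0): S=73.9828, K−S=47.8172, hold=47.6497 ⇒ V=47.8172 exercise | (k=3,j=1): S=105.2299, K−S=16.5701, hold=18.2247 ⇒ V=18.2247 continue | (k=3,j=2): S=149.6746, K−S=0.0000, hold=0.0000 ⇒ V=0.0000 continue | (k=3,j=3): S=212.8908, K−S=0.0000, hold=0.0000 ⇒ V=0.0000 continue
k=2: (k=2,j=0): S=88.2338, K−S=33.5662, hold=34.2149 ⇒ V=34.2149 continue | (k=2,j=1): S=125.5000, K−S=0.0000, hold=9.8951 ⇒ V=9.8951 continue | (k=2,j=2): S=178.5059, K−S=0.0000, hold=0.0000 ⇒ V=0.0000 continue
k=1: (k=1,j=0): S=105.2299, K−S=16.5701, hold=23.0576 ⇒ V=23.0576 continue | (k=1,j=1): S=149.6746, K−S=0.0000, hold=5.3725 ⇒ V=5.3725 continue
k=0: (k=0,j=0): S=125.5000, K−S=0.0000, hold=14.9519 ⇒ V=14.9519 continue

price = 14.9519
tree:
14.9519
23.0576 5.3725
34.2149 9.8951 0.0000
47.8172 18.2247 0.0000 0.0000
59.7665 33.5662 0.0000 0.0000 0.0000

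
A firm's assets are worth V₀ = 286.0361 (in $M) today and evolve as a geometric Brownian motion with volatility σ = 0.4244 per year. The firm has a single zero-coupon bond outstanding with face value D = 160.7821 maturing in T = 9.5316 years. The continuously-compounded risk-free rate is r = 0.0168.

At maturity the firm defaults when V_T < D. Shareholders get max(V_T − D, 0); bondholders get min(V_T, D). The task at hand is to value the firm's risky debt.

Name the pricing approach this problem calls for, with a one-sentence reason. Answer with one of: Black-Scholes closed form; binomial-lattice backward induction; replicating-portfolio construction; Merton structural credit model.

Key observation: assets follow a GBM and default happens iff V_T < 160.7821; valuing claims on that split (equity as a call, risky debt as the residual) is the structural model's definition.

framework: Merton structural credit model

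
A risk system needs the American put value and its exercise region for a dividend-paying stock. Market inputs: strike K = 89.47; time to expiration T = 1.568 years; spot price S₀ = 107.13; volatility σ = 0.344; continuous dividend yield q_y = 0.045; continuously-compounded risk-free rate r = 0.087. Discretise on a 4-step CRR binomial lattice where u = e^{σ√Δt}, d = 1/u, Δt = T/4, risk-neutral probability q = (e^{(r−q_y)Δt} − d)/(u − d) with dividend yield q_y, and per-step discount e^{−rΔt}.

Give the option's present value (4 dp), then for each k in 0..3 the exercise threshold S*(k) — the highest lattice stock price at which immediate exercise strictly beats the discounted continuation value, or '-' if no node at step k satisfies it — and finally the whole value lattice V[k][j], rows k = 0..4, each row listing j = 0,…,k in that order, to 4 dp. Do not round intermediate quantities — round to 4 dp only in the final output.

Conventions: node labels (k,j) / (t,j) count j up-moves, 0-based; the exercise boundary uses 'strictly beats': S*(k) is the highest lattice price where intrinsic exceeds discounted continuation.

price = 7.5631
boundary = - - - 56.1434
tree:
7.5631
12.8786 2.4513
21.2276 4.9211 0.0000
33.3266 9.8794 0.0000 0.0000
44.2052 19.8336 0.0000 0.0000 0.0000

params: Δt=0.39200 u=1.24033 d=0.80624 q=0.48460 e^(-rΔt)=0.96647
t_4 payoffs: 44.2052 19.8336 0.0000 0.0000 0.0000
t_3: node(3,0) S=56.1434 payoff=33.3266 vs cont=31.3085 → 33.3266 [stop]  node(3,1) S=86.3721 payoff=3.0979 vs cont=9.8794 → 9.8794 [wait]  node(3,2) S=132.8766 payoff=0.0000 vs cont=0.0000 → 0.0000 [wait]  node(3,3) S=204.4201 payoff=0.0000 vs cont=0.0000 → 0.0000 [wait]  ⇒ S*(3)=56.1434
t_2: node(2,0) S=69.6364 payoff=19.8336 vs cont=21.2276 → 21.2276 [wait]  node(2,1) S=107.1300 payoff=0.0000 vs cont=4.9211 → 4.9211 [wait]  node(2,2) S=164.8110 payoff=0.0000 vs cont=0.0000 → 0.0000 [wait]  ⇒ S*(2)=-
t_1: node(1,0) S=86.3721 payoff=3.0979 vs cont=12.8786 → 12.8786 [wait]  node(1,1) S=132.8766 payoff=0.0000 vs cont=2.4513 → 2.4513 [wait]  ⇒ S*(1)=-
t_0: node(0,0) S=107.1300 payoff=0.0000 vs cont=7.5631 → 7.5631 [wait]  ⇒ S*(0)=-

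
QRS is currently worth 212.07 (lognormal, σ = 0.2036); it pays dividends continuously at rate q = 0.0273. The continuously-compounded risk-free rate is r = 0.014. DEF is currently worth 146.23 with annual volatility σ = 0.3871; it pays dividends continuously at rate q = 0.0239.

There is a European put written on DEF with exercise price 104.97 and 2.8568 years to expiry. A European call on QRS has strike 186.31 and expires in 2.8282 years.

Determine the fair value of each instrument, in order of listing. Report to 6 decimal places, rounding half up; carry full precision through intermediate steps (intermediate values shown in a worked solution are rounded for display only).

price(DEF put K=104.97) = 15.651015
price(QRS call K=186.31) = 35.035089

[DEF put K=104.97]
σ√T = 0.3871·√2.8568 = 0.654279
d₁ = (ln(S/K) + (r−q+σ²/2)T) / (σ√T) = (ln(146.23/104.97) + (0.014−0.0239+0.3871²/2)·2.8568) / 0.654279 = (0.331506 + 0.185758) / 0.654279 = 0.790587
d₂ = d₁ − σ√T = 0.790587 − 0.654279 = 0.136308
e^{−rT} = 0.960794
e^{−qT} = 0.934001
N(−d₁) = 0.214593,  N(−d₂) = 0.445789
price = K·e^{−rT}·N(−d₂) − S·e^{−qT}·N(−d₁) = 44.959857 − 29.308842 = 15.651015
[QRS call K=186.31]
σ√T = 0.2036·√2.8282 = 0.342399
d₁ = (ln(S/K) + (r−q+σ²/2)T) / (σ√T) = (ln(212.07/186.31) + (0.014−0.0273+0.2036²/2)·2.8282) / 0.342399 = (0.129504 + 0.021004) / 0.342399 = 0.439569
d₂ = d₁ − σ√T = 0.439569 − 0.342399 = 0.097169
e^{−rT} = 0.961179
e^{−qT} = 0.925696
N(d₁) = 0.669875,  N(d₂) = 0.538704
price = S·e^{−qT}·N(d₁) − K·e^{−rT}·N(d₂) = 131.504727 − 96.469638 = 35.035089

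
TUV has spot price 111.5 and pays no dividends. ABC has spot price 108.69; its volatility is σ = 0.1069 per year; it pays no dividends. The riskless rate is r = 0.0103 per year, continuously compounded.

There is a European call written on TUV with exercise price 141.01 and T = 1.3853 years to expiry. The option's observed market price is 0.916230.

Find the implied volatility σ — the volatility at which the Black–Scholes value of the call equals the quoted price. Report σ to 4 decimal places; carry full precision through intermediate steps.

sigma = 0.1424

At σ = 0.1424 the Black–Scholes value reproduces the quote:
σ√T = 0.1424·√1.3853 = 0.167603
d₁ = (ln(S/K) + (r+σ²/2)T) / (σ√T) = (ln(111.5/141.01) + (0.0103+0.1424²/2)·1.3853) / 0.167603 = (-0.234806 + 0.028314) / 0.167603 = -1.232032
d₂ = d₁ − σ√T = -1.232032 − 0.167603 = -1.399635
e^{−rT} = 0.985833
N(d₁) = 0.108969,  N(d₂) = 0.080811
V = S·N(d₁) − K·e^{−rT}·N(d₂) = 12.150005 − 11.233774 = 0.916230 (equal to the quote); since ∂V/∂σ > 0 for all σ, the implied volatility is unique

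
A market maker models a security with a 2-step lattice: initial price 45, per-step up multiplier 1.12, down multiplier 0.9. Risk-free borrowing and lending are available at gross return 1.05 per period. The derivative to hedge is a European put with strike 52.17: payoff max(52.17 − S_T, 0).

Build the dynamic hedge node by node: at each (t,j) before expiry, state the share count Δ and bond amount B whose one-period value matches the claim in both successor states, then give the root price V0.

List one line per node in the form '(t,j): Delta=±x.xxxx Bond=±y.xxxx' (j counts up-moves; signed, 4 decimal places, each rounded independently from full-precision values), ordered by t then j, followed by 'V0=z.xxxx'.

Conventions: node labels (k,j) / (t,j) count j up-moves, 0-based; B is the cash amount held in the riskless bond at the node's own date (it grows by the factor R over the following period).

The replicating-portfolio and risk-neutral prices coincide; use p* = (1.05−0.9)/(1.12−0.9) = 0.6818 for the latter.
Expiry values: V(2,0)=15.7200, V(2,1)=6.8100, V(2,2)=0.0000
(1,0): S=40.5000. Δ = (V_up−V_dn)/(S_up−S_dn) = (6.8100−15.7200)/(45.3600−36.4500) = -1.0000. V = [p*·6.8100 + (1−p*)·15.7200]/1.05 = 9.1857. B = V − Δ·S = 49.6857.
(1,1): S=50.4000. Δ = (V_up−V_dn)/(S_up−S_dn) = (0.0000−6.8100)/(56.4480−45.3600) = -0.6142. V = [p*·0.0000 + (1−p*)·6.8100]/1.05 = 2.0636. B = V − Δ·S = 33.0182.
(0,0): S=45.0000. Δ = (V_up−V_dn)/(S_up−S_dn) = (2.0636−9.1857)/(50.4000−40.5000) = -0.7194. V = [p*·2.0636 + (1−p*)·9.1857]/1.05 = 4.1236. B = V − Δ·S = 36.4967.
Check: Δ(0,0)·S0 + B(0,0) = 4.1236 = V0.

(0,0): Delta=-0.7194 Bond=36.4967
(1,0): Delta=-1.0000 Bond=49.6857
(1,1): Delta=-0.6142 Bond=33.0182
V0=4.1236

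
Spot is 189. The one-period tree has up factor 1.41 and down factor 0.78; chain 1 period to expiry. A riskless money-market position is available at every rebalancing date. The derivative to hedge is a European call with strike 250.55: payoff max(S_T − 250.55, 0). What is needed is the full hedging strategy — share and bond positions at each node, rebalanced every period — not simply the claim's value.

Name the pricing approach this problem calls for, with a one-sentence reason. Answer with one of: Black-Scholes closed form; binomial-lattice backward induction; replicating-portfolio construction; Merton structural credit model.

framework: replicating-portfolio construction

Key observation: the task asks for the hedge itself — share and bond holdings at every node of the 1-period tree on spot 189 with factors 1.41/0.78 — which is exactly what the replicating-portfolio construction produces.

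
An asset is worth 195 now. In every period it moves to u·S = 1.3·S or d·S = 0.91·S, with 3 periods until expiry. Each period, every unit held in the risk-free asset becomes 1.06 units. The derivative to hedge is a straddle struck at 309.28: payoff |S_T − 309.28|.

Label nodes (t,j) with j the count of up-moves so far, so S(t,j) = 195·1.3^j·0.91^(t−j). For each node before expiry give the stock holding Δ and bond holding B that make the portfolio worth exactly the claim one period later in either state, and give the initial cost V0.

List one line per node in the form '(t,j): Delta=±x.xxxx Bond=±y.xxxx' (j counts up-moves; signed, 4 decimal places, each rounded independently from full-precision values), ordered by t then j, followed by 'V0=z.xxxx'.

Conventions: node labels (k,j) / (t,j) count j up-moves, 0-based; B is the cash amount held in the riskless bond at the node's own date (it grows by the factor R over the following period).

The replicating-portfolio and risk-neutral prices coincide; use p* = (1.06−0.91)/(1.3−0.91) = 0.3846 for the latter.
Expiry values: V(3,0)=162.3337, V(3,1)=99.3566, V(3,2)=9.3895, V(3,3)=119.1350
  t=2,j=0: stock 161.4795 → up 209.9233 (V=99.3566), down 146.9463 (V=162.3337). Price 130.2941; hedge Δ=-1.0000, bond B=291.7736.
  t=2,j=1: stock 230.6850 → up 299.8905 (V=9.3895), down 209.9233 (V=99.3566). Price 61.0886; hedge Δ=-1.0000, bond B=291.7736.
  t=2,j=2: stock 329.5500 → up 428.4150 (V=119.1350), down 299.8905 (V=9.3895). Price 48.6786; hedge Δ=0.8539, bond B=-232.7201.
  t=1,j=0: stock 177.4500 → up 230.6850 (V=61.0886), down 161.4795 (V=130.2941). Price 97.8081; hedge Δ=-1.0000, bond B=275.2581.
  t=1,j=1: stock 253.5000 → up 329.5500 (V=48.6786), down 230.6850 (V=61.0886). Price 53.1278; hedge Δ=-0.1255, bond B=84.9483.
  t=0,j=0: stock 195.0000 → up 253.5000 (V=53.1278), down 177.4500 (V=97.8081). Price 76.0598; hedge Δ=-0.5875, bond B=190.6246.
Check: Δ(0,0)·S0 + B(0,0) = 76.0598 = V0.

(0,0): Delta=-0.5875 Bond=190.6246
(1,0): Delta=-1.0000 Bond=275.2581
(1,1): Delta=-0.1255 Bond=84.9483
(2,0): Delta=-1.0000 Bond=291.7736
(2,1): Delta=-1.0000 Bond=291.7736
(2,2): Delta=0.8539 Bond=-232.7201
V0=76.0598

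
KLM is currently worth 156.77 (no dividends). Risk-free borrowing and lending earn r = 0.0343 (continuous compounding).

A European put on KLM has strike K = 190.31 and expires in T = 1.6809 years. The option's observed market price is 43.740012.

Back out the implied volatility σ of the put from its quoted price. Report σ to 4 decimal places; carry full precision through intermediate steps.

At σ = 0.3597 the Black–Scholes value reproduces the quote:
σ√T = 0.3597·√1.6809 = 0.466349
d₁ = (ln(S/K) + (r+σ²/2)T) / (σ√T) = (ln(156.77/190.31) + (0.0343+0.3597²/2)·1.6809) / 0.466349 = (-0.193875 + 0.166396) / 0.466349 = -0.058923
d₂ = d₁ − σ√T = -0.058923 − 0.466349 = -0.525273
e^{−rT} = 0.943976
N(−d₁) = 0.523493,  N(−d₂) = 0.700303
V = K·e^{−rT}·N(−d₂) − S·N(−d₁) = 125.808070 − 82.068059 = 43.740012 (the observed quote) — the price is monotone increasing in volatility, hence this σ is the only solution

sigma = 0.3597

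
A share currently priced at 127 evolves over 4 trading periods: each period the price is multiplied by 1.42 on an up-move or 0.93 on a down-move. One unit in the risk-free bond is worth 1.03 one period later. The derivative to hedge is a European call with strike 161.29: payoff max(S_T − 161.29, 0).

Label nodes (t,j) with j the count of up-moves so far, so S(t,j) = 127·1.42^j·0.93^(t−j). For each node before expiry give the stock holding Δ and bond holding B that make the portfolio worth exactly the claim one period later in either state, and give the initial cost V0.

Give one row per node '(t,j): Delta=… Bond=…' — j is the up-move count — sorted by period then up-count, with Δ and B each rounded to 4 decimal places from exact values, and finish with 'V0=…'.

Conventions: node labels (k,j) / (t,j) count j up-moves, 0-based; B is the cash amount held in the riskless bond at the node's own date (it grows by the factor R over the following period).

Under the risk-neutral measure, an up-move has probability p* = (R−d)/(u−d) = 0.2041 and values discount at R = 1.03.
Payoffs at expiry: V(4,0)=0.0000, V(4,1)=0.0000, V(4,2)=60.1960, V(4,3)=176.8929, V(4,4)=355.0754
Node (3,0) S=102.1533: V=(p*·0.0000+(1−p*)·0.0000)/1.03=0.0000; Δ=(0.0000−0.0000)/(145.0577−95.0026)=0.0000; B=V−Δ·S=0.0000
Node (3,1) S=155.9761: V=(p*·60.1960+(1−p*)·0.0000)/1.03=11.9271; Δ=(60.1960−0.0000)/(221.4860−145.0577)=0.7876; B=V−Δ·S=-110.9219
Node (3,2) S=238.1570: V=(p*·176.8929+(1−p*)·60.1960)/1.03=81.5648; Δ=(176.8929−60.1960)/(338.1829−221.4860)=1.0000; B=V−Δ·S=-156.5922
Node (3,3) S=363.6376: V=(p*·355.0754+(1−p*)·176.8929)/1.03=207.0453; Δ=(355.0754−176.8929)/(516.3654−338.1829)=1.0000; B=V−Δ·S=-156.5922
Node (2,0) S=109.8423: V=(p*·11.9271+(1−p*)·0.0000)/1.03=2.3632; Δ=(11.9271−0.0000)/(155.9761−102.1533)=0.2216; B=V−Δ·S=-21.9778
Node (2,1) S=167.7162: V=(p*·81.5648+(1−p*)·11.9271)/1.03=25.3775; Δ=(81.5648−11.9271)/(238.1570−155.9761)=0.8474; B=V−Δ·S=-116.7402
Node (2,2) S=256.0828: V=(p*·207.0453+(1−p*)·81.5648)/1.03=104.0515; Δ=(207.0453−81.5648)/(363.6376−238.1570)=1.0000; B=V−Δ·S=-152.0313
Node (1,0) S=118.1100: V=(p*·25.3775+(1−p*)·2.3632)/1.03=6.8544; Δ=(25.3775−2.3632)/(167.7162−109.8423)=0.3977; B=V−Δ·S=-40.1136
Node (1,1) S=180.3400: V=(p*·104.0515+(1−p*)·25.3775)/1.03=40.2266; Δ=(104.0515−25.3775)/(256.0828−167.7162)=0.8903; B=V−Δ·S=-120.3325
Node (0,0) S=127.0000: V=(p*·40.2266+(1−p*)·6.8544)/1.03=13.2670; Δ=(40.2266−6.8544)/(180.3400−118.1100)=0.5363; B=V−Δ·S=-54.8396
As a check, the time-0 holding Δ(0,0)·S0 + B(0,0) comes to 13.2670 — exactly V0.

(0,0): Delta=0.5363 Bond=-54.8396
(1,0): Delta=0.3977 Bond=-40.1136
(1,1): Delta=0.8903 Bond=-120.3325
(2,0): Delta=0.2216 Bond=-21.9778
(2,1): Delta=0.8474 Bond=-116.7402
(2,2): Delta=1.0000 Bond=-152.0313
(3,0): Delta=0.0000 Bond=0.0000
(3,1): Delta=0.7876 Bond=-110.9219
(3,2): Delta=1.0000 Bond=-156.5922
(3,3): Delta=1.0000 Bond=-156.5922
V0=13.2670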